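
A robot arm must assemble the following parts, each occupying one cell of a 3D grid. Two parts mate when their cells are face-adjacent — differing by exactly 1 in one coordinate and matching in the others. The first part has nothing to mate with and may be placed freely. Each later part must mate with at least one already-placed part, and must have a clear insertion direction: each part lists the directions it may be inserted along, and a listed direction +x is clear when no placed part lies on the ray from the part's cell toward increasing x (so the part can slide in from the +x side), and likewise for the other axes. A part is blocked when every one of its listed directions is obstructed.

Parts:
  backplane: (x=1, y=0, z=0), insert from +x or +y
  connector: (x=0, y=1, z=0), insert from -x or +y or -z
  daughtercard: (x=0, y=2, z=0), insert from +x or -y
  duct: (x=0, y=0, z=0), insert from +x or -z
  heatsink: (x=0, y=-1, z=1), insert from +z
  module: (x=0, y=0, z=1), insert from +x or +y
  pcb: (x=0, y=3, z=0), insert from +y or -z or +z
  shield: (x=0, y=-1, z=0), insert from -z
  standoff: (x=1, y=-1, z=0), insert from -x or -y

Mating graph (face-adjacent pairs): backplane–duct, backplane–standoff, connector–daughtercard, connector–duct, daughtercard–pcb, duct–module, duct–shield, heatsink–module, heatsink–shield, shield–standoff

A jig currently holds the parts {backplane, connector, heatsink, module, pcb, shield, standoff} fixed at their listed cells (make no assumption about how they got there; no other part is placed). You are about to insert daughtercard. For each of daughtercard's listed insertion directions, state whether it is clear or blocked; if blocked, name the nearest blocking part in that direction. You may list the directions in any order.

+x: clear; -y: blocked by connector

+x: ray from daughtercard(0, 2, 0) has no placed part ⇒ clear
-y: nearest on ray is connector@(0, 1, 0) ⇒ blocked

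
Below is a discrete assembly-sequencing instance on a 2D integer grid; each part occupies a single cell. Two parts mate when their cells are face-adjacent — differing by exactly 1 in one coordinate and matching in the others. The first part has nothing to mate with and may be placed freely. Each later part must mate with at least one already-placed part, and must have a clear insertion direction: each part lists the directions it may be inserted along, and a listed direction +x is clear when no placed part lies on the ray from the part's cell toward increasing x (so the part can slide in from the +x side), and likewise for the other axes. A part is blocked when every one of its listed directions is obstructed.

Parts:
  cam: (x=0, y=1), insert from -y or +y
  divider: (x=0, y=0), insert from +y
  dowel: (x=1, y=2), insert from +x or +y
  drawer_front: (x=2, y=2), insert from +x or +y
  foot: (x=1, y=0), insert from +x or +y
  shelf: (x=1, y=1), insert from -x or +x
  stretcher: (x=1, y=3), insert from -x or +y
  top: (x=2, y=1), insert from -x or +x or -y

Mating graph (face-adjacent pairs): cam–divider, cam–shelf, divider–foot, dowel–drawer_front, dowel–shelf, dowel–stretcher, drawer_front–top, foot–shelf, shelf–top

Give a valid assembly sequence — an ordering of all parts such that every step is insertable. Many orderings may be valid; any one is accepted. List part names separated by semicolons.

1. stretcher@(1, 3) [-x clear] — {stretcher}
2. dowel@(1, 2) [+x clear] — {dowel, stretcher}
3. shelf@(1, 1) [-x clear] — {dowel, shelf, stretcher}
4. foot@(1, 0) [+x clear] — {dowel, foot, shelf, stretcher}
5. divider@(0, 0) [+y clear] — {divider, dowel, foot, shelf, stretcher}
6. drawer_front@(2, 2) [+x clear] — {divider, dowel, drawer_front, foot, shelf, stretcher}
7. top@(2, 1) [+x clear] — {divider, dowel, drawer_front, foot, shelf, stretcher, top}
8. cam@(0, 1) [+y clear] — {cam, divider, dowel, drawer_front, foot, shelf, stretcher, top}

stretcher; dowel; shelf; foot; divider; drawer_front; top; cam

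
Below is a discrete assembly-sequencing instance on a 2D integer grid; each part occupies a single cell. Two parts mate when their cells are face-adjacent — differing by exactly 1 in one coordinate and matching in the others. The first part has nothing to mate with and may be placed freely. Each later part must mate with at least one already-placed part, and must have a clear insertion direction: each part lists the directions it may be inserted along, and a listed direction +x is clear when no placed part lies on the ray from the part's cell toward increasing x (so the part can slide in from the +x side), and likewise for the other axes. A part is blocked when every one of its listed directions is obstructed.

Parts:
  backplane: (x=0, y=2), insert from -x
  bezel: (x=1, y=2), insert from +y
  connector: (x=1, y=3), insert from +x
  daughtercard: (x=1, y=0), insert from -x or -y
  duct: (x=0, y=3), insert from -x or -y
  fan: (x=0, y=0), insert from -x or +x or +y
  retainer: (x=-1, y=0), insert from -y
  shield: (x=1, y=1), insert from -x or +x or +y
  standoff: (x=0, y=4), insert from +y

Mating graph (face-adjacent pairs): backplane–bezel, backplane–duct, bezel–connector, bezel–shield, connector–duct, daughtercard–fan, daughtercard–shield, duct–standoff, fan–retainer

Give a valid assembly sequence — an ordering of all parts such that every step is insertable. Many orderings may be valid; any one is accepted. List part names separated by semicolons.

1. shield@(1, 1) [-x clear] — {shield}
2. bezel@(1, 2) [+y clear] — {bezel, shield}
3. connector@(1, 3) [+x clear] — {bezel, connector, shield}
4. backplane@(0, 2) [-x clear] — {backplane, bezel, connector, shield}
5. duct@(0, 3) [-x clear] — {backplane, bezel, connector, duct, shield}
6. standoff@(0, 4) [+y clear] — {backplane, bezel, connector, duct, shield, standoff}
7. daughtercard@(1, 0) [-x clear] — {backplane, bezel, connector, daughtercard, duct, shield, standoff}
8. fan@(0, 0) [-x clear] — {backplane, bezel, connector, daughtercard, duct, fan, shield, standoff}
9. retainer@(-1, 0) [-y clear] — {backplane, bezel, connector, daughtercard, duct, fan, retainer, shield, standoff}

shield; bezel; connector; backplane; duct; standoff; daughtercard; fan; retainer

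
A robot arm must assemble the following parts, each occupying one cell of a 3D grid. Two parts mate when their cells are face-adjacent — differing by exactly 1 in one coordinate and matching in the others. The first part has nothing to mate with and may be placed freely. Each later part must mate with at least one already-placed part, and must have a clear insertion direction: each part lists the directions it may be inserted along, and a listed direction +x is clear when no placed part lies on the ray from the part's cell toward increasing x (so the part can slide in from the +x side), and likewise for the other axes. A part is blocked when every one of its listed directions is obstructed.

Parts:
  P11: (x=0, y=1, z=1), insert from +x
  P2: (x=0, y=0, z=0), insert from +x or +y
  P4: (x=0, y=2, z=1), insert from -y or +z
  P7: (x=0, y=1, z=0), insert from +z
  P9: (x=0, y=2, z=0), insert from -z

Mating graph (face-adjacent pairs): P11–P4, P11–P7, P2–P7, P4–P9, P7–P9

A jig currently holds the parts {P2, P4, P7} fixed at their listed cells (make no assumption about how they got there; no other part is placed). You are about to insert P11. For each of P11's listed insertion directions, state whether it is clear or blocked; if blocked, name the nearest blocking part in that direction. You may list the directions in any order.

+x: ray from P11(0, 1, 1) has no placed part ⇒ clear

+x: clear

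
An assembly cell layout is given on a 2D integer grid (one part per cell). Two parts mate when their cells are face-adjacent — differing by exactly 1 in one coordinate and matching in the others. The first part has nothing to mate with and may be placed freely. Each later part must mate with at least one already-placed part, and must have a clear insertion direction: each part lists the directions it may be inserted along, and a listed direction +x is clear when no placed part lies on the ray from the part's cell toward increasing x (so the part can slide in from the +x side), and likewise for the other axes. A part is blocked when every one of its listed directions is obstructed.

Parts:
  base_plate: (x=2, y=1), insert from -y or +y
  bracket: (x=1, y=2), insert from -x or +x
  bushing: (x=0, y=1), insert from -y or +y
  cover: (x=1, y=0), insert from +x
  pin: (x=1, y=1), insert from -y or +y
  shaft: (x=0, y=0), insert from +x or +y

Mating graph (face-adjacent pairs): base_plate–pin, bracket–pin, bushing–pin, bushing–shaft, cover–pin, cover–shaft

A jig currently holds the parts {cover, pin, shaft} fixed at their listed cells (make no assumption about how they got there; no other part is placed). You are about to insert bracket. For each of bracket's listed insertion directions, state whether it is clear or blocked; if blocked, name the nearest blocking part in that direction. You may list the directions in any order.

-x: ray from bracket(1, 2) has no placed part ⇒ clear
+x: ray from bracket(1, 2) has no placed part ⇒ clear

+x: clear; -x: clear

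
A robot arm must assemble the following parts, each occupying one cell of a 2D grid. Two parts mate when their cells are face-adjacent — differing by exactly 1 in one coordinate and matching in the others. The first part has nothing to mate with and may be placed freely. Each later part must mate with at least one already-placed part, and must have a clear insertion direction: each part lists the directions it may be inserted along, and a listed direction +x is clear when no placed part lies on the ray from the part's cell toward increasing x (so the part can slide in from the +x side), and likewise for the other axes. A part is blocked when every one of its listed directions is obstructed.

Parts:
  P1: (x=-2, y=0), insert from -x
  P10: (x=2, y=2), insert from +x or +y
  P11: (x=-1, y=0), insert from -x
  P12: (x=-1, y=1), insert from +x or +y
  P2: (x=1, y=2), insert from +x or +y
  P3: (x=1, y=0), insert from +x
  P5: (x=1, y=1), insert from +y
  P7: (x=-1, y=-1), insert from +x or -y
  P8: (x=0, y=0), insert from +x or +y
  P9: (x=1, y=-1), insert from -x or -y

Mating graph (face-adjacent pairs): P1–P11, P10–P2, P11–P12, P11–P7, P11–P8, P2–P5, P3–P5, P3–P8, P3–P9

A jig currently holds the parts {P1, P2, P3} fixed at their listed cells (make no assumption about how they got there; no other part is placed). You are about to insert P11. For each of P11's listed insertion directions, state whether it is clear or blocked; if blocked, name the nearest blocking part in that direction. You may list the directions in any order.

-x: nearest on ray is P1@(-2, 0) ⇒ blocked

-x: blocked by P1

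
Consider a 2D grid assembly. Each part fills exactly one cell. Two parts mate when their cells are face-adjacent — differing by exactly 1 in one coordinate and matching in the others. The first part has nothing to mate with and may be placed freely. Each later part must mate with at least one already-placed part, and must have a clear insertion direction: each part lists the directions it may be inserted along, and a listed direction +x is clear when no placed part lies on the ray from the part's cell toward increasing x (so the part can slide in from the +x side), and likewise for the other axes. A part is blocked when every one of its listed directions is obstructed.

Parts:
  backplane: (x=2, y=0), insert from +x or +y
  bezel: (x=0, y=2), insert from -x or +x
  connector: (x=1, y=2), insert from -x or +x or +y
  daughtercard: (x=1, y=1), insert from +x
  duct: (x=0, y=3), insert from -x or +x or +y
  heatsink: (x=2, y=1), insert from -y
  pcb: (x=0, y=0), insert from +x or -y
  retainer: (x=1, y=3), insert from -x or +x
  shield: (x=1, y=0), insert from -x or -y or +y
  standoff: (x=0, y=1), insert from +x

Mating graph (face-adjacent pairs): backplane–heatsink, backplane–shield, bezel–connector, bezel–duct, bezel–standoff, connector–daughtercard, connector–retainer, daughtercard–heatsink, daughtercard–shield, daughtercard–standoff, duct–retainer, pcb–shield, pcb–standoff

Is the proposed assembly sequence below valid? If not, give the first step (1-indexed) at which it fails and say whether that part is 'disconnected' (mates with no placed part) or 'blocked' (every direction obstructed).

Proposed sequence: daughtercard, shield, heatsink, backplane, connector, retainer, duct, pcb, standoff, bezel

1. daughtercard@(1, 1) [+x clear] — {daughtercard}
2. shield@(1, 0) [-x clear] — {daughtercard, shield}
3. heatsink@(2, 1) [-y clear] — {daughtercard, heatsink, shield}
4. backplane@(2, 0) [+x clear] — {backplane, daughtercard, heatsink, shield}
5. connector@(1, 2) [-x clear] — {backplane, connector, daughtercard, heatsink, shield}
6. retainer@(1, 3) [-x clear] — {backplane, connector, daughtercard, heatsink, retainer, shield}
7. duct@(0, 3) [-x clear] — {backplane, connector, daughtercard, duct, heatsink, retainer, shield}
8. pcb@(0, 0) [-y clear] — {backplane, connector, daughtercard, duct, heatsink, pcb, retainer, shield}
9. standoff@(0, 1) — +x all obstructed ⇒ blocked

Invalid at step 9 (blocked)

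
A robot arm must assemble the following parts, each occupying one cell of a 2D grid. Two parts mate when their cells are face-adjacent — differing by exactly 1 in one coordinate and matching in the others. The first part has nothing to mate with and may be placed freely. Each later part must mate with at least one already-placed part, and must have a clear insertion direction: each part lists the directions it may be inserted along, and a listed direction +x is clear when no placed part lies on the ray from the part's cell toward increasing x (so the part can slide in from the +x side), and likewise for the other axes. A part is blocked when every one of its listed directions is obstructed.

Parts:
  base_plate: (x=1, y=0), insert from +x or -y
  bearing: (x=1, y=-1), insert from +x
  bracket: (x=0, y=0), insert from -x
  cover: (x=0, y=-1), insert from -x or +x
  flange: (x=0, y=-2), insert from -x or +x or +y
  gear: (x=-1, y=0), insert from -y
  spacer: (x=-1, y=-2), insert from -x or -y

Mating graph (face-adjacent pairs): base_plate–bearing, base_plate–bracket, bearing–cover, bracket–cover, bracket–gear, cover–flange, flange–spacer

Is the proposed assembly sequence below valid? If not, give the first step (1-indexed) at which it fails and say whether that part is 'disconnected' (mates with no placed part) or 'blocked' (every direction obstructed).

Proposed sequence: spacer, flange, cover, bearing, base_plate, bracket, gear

1. spacer@(-1, -2) [-x clear] — {spacer}
2. flange@(0, -2) [+x clear] — {flange, spacer}
3. cover@(0, -1) [-x clear] — {cover, flange, spacer}
4. bearing@(1, -1) [+x clear] — {bearing, cover, flange, spacer}
5. base_plate@(1, 0) [+x clear] — {base_plate, bearing, cover, flange, spacer}
6. bracket@(0, 0) [-x clear] — {base_plate, bearing, bracket, cover, flange, spacer}
7. gear@(-1, 0) — -y all obstructed ⇒ blocked

Invalid at step 7 (blocked)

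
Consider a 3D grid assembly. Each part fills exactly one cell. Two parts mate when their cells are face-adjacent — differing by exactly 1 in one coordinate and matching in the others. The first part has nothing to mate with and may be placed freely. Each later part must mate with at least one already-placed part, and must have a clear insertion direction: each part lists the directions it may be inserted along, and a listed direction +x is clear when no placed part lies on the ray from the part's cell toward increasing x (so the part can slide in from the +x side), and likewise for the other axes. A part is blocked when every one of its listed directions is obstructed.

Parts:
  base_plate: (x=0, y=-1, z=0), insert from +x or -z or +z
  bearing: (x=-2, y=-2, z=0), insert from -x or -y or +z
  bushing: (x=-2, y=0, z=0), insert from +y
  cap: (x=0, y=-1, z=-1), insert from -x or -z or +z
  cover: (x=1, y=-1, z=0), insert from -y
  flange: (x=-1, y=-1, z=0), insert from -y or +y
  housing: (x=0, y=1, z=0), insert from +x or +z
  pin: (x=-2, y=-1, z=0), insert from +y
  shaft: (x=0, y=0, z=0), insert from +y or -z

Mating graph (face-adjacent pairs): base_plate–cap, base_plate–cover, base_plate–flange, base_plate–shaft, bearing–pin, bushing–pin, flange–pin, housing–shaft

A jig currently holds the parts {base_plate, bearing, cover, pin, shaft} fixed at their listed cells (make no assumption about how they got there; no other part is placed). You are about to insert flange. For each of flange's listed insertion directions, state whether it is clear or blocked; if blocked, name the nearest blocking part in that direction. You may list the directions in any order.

+y: clear; -y: clear

-y: ray from flange(-1, -1, 0) has no placed part ⇒ clear
+y: ray from flange(-1, -1, 0) has no placed part ⇒ clear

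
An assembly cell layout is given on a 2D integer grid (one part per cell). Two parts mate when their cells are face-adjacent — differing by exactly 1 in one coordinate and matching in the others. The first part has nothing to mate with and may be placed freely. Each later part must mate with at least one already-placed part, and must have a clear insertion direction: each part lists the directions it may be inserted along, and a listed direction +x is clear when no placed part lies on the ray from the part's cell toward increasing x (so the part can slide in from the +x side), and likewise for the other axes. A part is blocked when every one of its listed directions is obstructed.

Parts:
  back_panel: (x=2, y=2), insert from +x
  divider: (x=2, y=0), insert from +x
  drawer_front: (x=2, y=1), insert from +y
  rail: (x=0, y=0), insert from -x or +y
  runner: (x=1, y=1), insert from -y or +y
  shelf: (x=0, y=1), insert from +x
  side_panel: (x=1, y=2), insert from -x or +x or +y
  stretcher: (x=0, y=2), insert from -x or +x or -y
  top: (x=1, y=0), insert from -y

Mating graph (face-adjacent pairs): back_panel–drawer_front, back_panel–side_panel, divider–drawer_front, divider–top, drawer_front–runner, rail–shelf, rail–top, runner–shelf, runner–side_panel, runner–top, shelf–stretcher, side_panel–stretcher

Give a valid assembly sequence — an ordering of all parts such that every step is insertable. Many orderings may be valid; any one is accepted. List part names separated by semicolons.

1. shelf@(0, 1) [+x clear] — {shelf}
2. rail@(0, 0) [-x clear] — {rail, shelf}
3. top@(1, 0) [-y clear] — {rail, shelf, top}
4. runner@(1, 1) [+y clear] — {rail, runner, shelf, top}
5. drawer_front@(2, 1) [+y clear] — {drawer_front, rail, runner, shelf, top}
6. back_panel@(2, 2) [+x clear] — {back_panel, drawer_front, rail, runner, shelf, top}
7. side_panel@(1, 2) [-x clear] — {back_panel, drawer_front, rail, runner, shelf, side_panel, top}
8. divider@(2, 0) [+x clear] — {back_panel, divider, drawer_front, rail, runner, shelf, side_panel, top}
9. stretcher@(0, 2) [-x clear] — {back_panel, divider, drawer_front, rail, runner, shelf, side_panel, stretcher, top}

shelf; rail; top; runner; drawer_front; back_panel; side_panel; divider; stretcher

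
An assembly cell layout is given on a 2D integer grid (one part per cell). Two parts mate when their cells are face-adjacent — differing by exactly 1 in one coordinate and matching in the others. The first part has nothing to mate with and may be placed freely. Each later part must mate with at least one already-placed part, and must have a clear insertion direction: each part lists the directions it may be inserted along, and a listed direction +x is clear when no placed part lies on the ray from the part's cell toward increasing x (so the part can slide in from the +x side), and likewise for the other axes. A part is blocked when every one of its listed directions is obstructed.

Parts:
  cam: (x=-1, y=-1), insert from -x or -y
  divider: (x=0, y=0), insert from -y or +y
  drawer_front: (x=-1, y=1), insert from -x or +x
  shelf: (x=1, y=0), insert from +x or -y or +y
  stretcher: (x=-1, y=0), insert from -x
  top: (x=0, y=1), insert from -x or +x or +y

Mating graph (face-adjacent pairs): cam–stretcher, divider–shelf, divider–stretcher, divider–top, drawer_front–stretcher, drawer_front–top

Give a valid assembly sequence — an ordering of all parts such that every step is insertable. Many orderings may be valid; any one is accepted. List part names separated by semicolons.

1. divider@(0, 0) [-y clear] — {divider}
2. shelf@(1, 0) [+x clear] — {divider, shelf}
3. stretcher@(-1, 0) [-x clear] — {divider, shelf, stretcher}
4. drawer_front@(-1, 1) [-x clear] — {divider, drawer_front, shelf, stretcher}
5. top@(0, 1) [+x clear] — {divider, drawer_front, shelf, stretcher, top}
6. cam@(-1, -1) [-x clear] — {cam, divider, drawer_front, shelf, stretcher, top}

divider; shelf; stretcher; drawer_front; top; cam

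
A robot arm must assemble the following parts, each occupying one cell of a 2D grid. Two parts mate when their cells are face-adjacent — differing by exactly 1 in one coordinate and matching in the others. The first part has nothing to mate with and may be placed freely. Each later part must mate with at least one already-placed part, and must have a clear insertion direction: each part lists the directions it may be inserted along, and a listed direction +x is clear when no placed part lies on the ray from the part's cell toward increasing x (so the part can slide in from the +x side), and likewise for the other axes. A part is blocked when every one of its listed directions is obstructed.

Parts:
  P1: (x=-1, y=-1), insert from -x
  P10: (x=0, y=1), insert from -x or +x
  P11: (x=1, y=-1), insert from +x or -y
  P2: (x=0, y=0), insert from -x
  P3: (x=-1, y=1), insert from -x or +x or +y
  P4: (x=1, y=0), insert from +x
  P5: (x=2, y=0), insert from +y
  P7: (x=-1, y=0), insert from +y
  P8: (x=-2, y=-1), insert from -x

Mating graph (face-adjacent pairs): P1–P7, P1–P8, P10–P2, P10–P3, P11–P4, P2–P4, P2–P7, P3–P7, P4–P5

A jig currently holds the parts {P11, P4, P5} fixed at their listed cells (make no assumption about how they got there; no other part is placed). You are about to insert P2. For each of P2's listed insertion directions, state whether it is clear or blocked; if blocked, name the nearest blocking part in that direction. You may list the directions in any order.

-x: clear

-x: ray from P2(0, 0) has no placed part ⇒ clear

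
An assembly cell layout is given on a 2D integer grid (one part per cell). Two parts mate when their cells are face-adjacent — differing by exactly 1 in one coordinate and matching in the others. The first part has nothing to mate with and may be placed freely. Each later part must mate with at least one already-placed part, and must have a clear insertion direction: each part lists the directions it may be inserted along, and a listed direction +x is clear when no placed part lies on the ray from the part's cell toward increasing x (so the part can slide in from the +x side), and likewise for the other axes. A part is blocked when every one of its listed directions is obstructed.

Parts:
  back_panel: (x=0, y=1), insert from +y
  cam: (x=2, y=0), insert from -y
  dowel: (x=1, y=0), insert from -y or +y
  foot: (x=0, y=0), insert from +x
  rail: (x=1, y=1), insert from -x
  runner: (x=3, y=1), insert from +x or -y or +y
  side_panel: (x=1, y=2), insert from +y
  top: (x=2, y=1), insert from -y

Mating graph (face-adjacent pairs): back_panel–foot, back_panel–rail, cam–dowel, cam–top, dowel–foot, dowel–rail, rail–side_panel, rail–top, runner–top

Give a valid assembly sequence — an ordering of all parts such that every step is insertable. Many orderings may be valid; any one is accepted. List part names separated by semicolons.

1. top@(2, 1) [-y clear] — {top}
2. rail@(1, 1) [-x clear] — {rail, top}
3. runner@(3, 1) [+x clear] — {rail, runner, top}
4. side_panel@(1, 2) [+y clear] — {rail, runner, side_panel, top}
5. back_panel@(0, 1) [+y clear] — {back_panel, rail, runner, side_panel, top}
6. foot@(0, 0) [+x clear] — {back_panel, foot, rail, runner, side_panel, top}
7. cam@(2, 0) [-y clear] — {back_panel, cam, foot, rail, runner, side_panel, top}
8. dowel@(1, 0) [-y clear] — {back_panel, cam, dowel, foot, rail, runner, side_panel, top}

top; rail; runner; side_panel; back_panel; foot; cam; dowel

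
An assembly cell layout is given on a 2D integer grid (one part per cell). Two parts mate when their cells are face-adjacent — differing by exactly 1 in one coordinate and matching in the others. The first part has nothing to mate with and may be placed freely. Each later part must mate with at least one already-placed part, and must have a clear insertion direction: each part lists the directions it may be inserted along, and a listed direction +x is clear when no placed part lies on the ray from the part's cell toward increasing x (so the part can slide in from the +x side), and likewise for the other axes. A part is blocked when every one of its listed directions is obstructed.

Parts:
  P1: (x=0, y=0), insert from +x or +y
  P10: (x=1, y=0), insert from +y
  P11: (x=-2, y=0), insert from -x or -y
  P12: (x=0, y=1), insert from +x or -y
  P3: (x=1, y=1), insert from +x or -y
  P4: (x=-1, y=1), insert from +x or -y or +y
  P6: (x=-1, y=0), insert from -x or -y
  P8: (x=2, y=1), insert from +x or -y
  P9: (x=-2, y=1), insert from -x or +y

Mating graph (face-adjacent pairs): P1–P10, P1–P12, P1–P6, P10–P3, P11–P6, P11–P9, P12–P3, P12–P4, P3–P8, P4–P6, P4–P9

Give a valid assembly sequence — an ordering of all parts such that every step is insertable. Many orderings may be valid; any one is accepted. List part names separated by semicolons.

1. P6@(-1, 0) [-x clear] — {P6}
2. P4@(-1, 1) [+x clear] — {P4, P6}
3. P12@(0, 1) [+x clear] — {P12, P4, P6}
4. P11@(-2, 0) [-x clear] — {P11, P12, P4, P6}
5. P9@(-2, 1) [-x clear] — {P11, P12, P4, P6, P9}
6. P1@(0, 0) [+x clear] — {P1, P11, P12, P4, P6, P9}
7. P10@(1, 0) [+y clear] — {P1, P10, P11, P12, P4, P6, P9}
8. P3@(1, 1) [+x clear] — {P1, P10, P11, P12, P3, P4, P6, P9}
9. P8@(2, 1) [+x clear] — {P1, P10, P11, P12, P3, P4, P6, P8, P9}

P6; P4; P12; P11; P9; P1; P10; P3; P8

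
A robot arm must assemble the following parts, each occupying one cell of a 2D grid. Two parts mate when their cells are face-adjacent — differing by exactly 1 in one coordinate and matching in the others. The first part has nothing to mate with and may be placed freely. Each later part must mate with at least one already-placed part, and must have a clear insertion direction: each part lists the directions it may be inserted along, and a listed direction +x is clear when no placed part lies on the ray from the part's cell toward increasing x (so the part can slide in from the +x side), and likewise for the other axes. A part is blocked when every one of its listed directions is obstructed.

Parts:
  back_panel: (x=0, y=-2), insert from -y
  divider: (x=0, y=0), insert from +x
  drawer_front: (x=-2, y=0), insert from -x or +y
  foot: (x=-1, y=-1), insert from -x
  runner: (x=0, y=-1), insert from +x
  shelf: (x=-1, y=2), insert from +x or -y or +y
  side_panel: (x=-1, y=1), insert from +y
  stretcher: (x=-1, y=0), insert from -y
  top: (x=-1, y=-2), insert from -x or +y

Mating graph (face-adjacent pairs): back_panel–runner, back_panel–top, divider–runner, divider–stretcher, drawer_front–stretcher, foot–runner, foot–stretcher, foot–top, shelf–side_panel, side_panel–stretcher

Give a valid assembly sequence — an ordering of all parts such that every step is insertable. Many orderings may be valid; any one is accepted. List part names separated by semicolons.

1. divider@(0, 0) [+x clear] — {divider}
2. runner@(0, -1) [+x clear] — {divider, runner}
3. back_panel@(0, -2) [-y clear] — {back_panel, divider, runner}
4. stretcher@(-1, 0) [-y clear] — {back_panel, divider, runner, stretcher}
5. foot@(-1, -1) [-x clear] — {back_panel, divider, foot, runner, stretcher}
6. top@(-1, -2) [-x clear] — {back_panel, divider, foot, runner, stretcher, top}
7. drawer_front@(-2, 0) [-x clear] — {back_panel, divider, drawer_front, foot, runner, stretcher, top}
8. side_panel@(-1, 1) [+y clear] — {back_panel, divider, drawer_front, foot, runner, side_panel, stretcher, top}
9. shelf@(-1, 2) [+x clear] — {back_panel, divider, drawer_front, foot, runner, shelf, side_panel, stretcher, top}

divider; runner; back_panel; stretcher; foot; top; drawer_front; side_panel; shelf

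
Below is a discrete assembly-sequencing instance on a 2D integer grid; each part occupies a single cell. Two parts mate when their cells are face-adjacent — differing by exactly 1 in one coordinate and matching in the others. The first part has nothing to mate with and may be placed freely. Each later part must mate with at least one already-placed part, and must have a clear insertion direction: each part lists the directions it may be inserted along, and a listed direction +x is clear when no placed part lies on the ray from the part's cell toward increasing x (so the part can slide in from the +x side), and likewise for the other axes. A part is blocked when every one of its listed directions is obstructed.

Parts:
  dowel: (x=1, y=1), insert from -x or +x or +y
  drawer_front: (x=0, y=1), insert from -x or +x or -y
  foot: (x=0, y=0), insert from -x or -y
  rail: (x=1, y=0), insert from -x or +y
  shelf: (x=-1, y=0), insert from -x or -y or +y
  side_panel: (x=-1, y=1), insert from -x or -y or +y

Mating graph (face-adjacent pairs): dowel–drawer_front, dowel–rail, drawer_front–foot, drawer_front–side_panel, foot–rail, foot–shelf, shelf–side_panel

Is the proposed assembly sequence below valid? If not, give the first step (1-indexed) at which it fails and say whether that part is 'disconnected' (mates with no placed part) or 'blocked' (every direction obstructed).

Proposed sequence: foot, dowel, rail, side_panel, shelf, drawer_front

Invalid at step 2 (disconnected)

1. foot@(0, 0) [-x clear] — {foot}
2. dowel@(1, 1) — no placed neighbour ⇒ disconnected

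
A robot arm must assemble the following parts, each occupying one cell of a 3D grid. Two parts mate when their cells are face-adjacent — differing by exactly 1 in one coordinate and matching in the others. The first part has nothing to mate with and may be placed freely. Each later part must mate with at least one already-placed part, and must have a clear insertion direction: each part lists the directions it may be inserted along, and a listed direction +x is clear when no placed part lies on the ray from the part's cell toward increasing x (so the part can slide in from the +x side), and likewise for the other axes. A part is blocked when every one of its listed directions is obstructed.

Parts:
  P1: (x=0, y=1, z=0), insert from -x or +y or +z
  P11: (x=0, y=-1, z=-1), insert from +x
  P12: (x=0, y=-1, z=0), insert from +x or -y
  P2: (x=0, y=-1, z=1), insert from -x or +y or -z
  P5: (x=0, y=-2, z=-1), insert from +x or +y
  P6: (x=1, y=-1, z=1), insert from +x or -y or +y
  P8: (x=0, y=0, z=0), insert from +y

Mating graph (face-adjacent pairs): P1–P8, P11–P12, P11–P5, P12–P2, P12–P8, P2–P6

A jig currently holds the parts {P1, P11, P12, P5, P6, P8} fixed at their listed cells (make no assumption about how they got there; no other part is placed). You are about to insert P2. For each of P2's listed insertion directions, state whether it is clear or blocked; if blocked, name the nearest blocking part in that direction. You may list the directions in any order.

-x: ray from P2(0, -1, 1) has no placed part ⇒ clear
+y: ray from P2(0, -1, 1) has no placed part ⇒ clear
-z: nearest on ray is P12@(0, -1, 0) ⇒ blocked

+y: clear; -x: clear; -z: blocked by P12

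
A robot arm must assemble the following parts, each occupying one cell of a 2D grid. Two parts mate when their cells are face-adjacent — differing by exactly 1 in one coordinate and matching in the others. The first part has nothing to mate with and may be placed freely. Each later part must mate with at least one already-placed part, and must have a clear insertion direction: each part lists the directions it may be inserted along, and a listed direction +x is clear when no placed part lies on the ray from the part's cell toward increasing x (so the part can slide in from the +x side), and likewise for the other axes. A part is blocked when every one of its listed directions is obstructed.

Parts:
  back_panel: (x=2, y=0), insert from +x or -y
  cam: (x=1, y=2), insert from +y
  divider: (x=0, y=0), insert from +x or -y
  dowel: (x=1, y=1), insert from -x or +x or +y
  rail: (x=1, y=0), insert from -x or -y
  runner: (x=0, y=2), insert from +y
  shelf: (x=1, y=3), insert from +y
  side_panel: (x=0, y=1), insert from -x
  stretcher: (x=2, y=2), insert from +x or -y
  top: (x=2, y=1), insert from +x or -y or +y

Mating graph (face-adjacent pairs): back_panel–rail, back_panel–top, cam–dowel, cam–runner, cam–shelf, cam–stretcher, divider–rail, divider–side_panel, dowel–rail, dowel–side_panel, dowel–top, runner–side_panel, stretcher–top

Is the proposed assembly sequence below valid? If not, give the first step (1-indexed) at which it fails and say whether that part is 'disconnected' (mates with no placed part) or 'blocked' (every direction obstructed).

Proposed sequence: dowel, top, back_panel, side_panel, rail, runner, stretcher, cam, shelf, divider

Valid

1. dowel@(1, 1) [-x clear] — {dowel}
2. top@(2, 1) [+x clear] — {dowel, top}
3. back_panel@(2, 0) [+x clear] — {back_panel, dowel, top}
4. side_panel@(0, 1) [-x clear] — {back_panel, dowel, side_panel, top}
5. rail@(1, 0) [-x clear] — {back_panel, dowel, rail, side_panel, top}
6. runner@(0, 2) [+y clear] — {back_panel, dowel, rail, runner, side_panel, top}
7. stretcher@(2, 2) [+x clear] — {back_panel, dowel, rail, runner, side_panel, stretcher, top}
8. cam@(1, 2) [+y clear] — {back_panel, cam, dowel, rail, runner, side_panel, stretcher, top}
9. shelf@(1, 3) [+y clear] — {back_panel, cam, dowel, rail, runner, shelf, side_panel, stretcher, top}
10. divider@(0, 0) [-y clear] — {back_panel, cam, divider, dowel, rail, runner, shelf, side_panel, stretcher, top}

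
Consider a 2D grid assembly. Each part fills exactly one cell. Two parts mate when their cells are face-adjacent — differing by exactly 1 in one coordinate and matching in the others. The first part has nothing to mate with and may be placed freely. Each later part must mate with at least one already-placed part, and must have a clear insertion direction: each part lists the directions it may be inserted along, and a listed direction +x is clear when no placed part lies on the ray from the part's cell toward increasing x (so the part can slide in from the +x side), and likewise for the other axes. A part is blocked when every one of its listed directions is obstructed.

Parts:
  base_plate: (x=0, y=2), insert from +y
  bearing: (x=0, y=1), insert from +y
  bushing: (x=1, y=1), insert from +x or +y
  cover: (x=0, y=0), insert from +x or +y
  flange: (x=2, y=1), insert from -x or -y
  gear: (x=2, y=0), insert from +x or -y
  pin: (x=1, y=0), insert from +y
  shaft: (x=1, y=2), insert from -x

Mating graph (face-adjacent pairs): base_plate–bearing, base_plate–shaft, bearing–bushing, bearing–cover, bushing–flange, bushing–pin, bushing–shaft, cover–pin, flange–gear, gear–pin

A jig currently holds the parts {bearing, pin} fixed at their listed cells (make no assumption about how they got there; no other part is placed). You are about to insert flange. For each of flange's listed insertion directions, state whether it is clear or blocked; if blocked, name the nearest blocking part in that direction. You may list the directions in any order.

-x: blocked by bearing; -y: clear

-x: nearest on ray is bearing@(0, 1) ⇒ blocked
-y: ray from flange(2, 1) has no placed part ⇒ clear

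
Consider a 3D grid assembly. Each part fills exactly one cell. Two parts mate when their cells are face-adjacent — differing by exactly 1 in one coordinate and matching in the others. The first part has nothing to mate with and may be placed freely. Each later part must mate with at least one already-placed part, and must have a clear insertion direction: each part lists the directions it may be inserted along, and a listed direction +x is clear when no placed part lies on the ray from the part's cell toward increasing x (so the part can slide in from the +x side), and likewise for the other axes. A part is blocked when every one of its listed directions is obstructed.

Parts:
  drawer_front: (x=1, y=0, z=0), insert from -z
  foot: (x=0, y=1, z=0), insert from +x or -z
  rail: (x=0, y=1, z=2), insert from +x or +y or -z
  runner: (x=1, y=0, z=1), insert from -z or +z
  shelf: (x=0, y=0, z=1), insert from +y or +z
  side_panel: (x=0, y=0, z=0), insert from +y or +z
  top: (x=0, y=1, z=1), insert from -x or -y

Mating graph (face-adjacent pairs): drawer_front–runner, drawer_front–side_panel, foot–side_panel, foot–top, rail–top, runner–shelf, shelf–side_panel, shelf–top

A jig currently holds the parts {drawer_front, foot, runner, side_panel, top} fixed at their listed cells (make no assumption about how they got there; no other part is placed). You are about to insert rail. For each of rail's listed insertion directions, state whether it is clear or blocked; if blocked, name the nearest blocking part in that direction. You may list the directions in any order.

+x: ray from rail(0, 1, 2) has no placed part ⇒ clear
+y: ray from rail(0, 1, 2) has no placed part ⇒ clear
-z: nearest on ray is top@(0, 1, 1) ⇒ blocked

+x: clear; +y: clear; -z: blocked by top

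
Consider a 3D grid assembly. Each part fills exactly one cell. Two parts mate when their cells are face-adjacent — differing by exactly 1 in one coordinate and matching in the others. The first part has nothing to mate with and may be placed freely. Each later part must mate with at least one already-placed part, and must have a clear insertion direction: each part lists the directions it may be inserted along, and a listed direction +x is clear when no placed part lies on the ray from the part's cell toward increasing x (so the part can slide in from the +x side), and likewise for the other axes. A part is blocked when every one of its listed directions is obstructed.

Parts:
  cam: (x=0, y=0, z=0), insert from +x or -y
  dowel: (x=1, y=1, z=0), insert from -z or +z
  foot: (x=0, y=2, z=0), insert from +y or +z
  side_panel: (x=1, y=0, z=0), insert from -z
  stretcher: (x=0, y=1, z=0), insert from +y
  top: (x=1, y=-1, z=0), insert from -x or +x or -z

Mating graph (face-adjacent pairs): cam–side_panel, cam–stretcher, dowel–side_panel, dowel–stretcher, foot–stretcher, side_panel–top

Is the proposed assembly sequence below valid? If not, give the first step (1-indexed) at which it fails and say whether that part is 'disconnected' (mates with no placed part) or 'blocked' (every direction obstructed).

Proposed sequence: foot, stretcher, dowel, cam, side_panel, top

Invalid at step 2 (blocked)

1. foot@(0, 2, 0) [+y clear] — {foot}
2. stretcher@(0, 1, 0) — +y all obstructed ⇒ blocked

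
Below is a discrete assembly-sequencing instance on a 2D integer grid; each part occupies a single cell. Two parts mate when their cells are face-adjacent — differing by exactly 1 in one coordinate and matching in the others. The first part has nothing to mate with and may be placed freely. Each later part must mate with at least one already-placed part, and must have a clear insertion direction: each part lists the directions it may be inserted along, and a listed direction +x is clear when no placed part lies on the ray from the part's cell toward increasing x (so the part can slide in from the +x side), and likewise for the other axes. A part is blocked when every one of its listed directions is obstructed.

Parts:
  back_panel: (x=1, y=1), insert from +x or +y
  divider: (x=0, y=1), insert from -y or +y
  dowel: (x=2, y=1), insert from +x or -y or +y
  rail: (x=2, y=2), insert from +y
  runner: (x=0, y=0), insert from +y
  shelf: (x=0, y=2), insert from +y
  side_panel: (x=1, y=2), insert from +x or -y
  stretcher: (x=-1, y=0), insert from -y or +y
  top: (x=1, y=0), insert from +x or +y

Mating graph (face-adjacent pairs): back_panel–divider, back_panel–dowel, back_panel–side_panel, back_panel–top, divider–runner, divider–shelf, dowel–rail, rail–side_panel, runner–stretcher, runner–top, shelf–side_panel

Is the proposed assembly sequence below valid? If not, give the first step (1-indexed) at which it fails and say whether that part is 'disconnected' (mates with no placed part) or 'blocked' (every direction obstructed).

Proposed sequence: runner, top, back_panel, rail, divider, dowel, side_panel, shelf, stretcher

Invalid at step 4 (disconnected)

1. runner@(0, 0) [+y clear] — {runner}
2. top@(1, 0) [+x clear] — {runner, top}
3. back_panel@(1, 1) [+x clear] — {back_panel, runner, top}
4. rail@(2, 2) — no placed neighbour ⇒ disconnected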